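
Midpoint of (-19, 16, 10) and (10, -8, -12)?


Midpoint = ((-19+10)/2, (16+-8)/2, (10+-12)/2) = (-4.5, 4, -1)

(-4.5, 4, -1)


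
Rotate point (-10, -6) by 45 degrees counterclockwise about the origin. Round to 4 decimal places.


x' = -10*cos(45) - -6*sin(45) = -2.8284
y' = -10*sin(45) + -6*cos(45) = -11.3137

(-2.8284, -11.3137)


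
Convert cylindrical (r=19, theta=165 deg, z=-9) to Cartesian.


x = 19 * cos(165) = -18.3526
y = 19 * sin(165) = 4.9176
z = -9

(-18.3526, 4.9176, -9)


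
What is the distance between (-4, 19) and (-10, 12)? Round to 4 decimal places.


d = sqrt((-10--4)^2 + (12-19)^2) = 9.2195

9.2195


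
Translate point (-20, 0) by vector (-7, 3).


Translation: (x+dx, y+dy) = (-20+-7, 0+3) = (-27, 3)

(-27, 3)


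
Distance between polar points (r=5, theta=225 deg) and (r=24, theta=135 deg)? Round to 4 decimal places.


d = sqrt(r1^2 + r2^2 - 2*r1*r2*cos(t2-t1))
d = sqrt(5^2 + 24^2 - 2*5*24*cos(135-225)) = 24.5153

24.5153


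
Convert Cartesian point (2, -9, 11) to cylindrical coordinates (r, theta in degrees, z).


r = sqrt(2^2 + (-9)^2) = 9.2195
theta = atan2(-9, 2) = 282.5288 deg
z = 11

r = 9.2195, theta = 282.5288 deg, z = 11


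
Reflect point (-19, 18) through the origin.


Reflection through origin: (x, y) -> (-x, -y)
(-19, 18) -> (19, -18)

(19, -18)


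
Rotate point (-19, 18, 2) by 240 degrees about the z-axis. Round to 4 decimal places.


x' = -19*cos(240) - 18*sin(240) = 25.0885
y' = -19*sin(240) + 18*cos(240) = 7.4545
z' = 2

(25.0885, 7.4545, 2)


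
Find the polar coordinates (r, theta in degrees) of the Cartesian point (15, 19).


r = sqrt(15^2 + 19^2) = 24.2074
theta = atan2(19, 15) = 51.7098 degrees

r = 24.2074, theta = 51.7098 degrees


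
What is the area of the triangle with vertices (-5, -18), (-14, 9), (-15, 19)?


Area = |x1(y2-y3) + x2(y3-y1) + x3(y1-y2)| / 2
= |-5*(9-19) + -14*(19--18) + -15*(-18-9)| / 2
= 31.5

31.5


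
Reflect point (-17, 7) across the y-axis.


Reflection across y-axis: (x, y) -> (-x, y)
(-17, 7) -> (17, 7)

(17, 7)


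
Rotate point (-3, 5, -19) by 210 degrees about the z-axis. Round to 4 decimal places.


x' = -3*cos(210) - 5*sin(210) = 5.0981
y' = -3*sin(210) + 5*cos(210) = -2.8301
z' = -19

(5.0981, -2.8301, -19)


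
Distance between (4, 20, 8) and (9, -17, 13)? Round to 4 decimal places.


d = sqrt((9-4)^2 + (-17-20)^2 + (13-8)^2) = 37.6696

37.6696


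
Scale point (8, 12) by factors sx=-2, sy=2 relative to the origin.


Scaling: (x*sx, y*sy) = (8*-2, 12*2) = (-16, 24)

(-16, 24)


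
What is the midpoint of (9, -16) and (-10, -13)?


Midpoint = ((9+-10)/2, (-16+-13)/2) = (-0.5, -14.5)

(-0.5, -14.5)


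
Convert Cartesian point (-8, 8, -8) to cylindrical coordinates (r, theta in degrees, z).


r = sqrt((-8)^2 + 8^2) = 11.3137
theta = atan2(8, -8) = 135 deg
z = -8

r = 11.3137, theta = 135 deg, z = -8


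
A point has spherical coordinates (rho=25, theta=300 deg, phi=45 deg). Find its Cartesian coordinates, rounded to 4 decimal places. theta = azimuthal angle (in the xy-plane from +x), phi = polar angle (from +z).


x = 25 * sin(45) * cos(300) = 8.8388
y = 25 * sin(45) * sin(300) = -15.3093
z = 25 * cos(45) = 17.6777

(8.8388, -15.3093, 17.6777)


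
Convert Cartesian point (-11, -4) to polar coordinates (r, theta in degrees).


r = sqrt((-11)^2 + (-4)^2) = 11.7047
theta = atan2(-4, -11) = 199.9831 degrees

r = 11.7047, theta = 199.9831 degrees


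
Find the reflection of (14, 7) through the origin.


Reflection through origin: (x, y) -> (-x, -y)
(14, 7) -> (-14, -7)

(-14, -7)


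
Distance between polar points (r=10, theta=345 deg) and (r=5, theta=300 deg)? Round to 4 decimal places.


d = sqrt(r1^2 + r2^2 - 2*r1*r2*cos(t2-t1))
d = sqrt(10^2 + 5^2 - 2*10*5*cos(300-345)) = 7.3681

7.3681


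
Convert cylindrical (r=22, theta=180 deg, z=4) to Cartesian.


x = 22 * cos(180) = -22
y = 22 * sin(180) = 0
z = 4

(-22, 0, 4)


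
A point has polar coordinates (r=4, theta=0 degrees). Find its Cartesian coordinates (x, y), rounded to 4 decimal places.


x = 4 * cos(0) = 4
y = 4 * sin(0) = 0

(4, 0)


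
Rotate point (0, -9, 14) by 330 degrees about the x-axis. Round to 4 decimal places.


x' = 0
y' = -9*cos(330) - 14*sin(330) = -0.7942
z' = -9*sin(330) + 14*cos(330) = 16.6244

(0, -0.7942, 16.6244)


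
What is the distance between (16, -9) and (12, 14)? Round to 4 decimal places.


d = sqrt((12-16)^2 + (14--9)^2) = 23.3452

23.3452


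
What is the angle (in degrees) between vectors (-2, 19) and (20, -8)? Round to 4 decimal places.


dot = -2*20 + 19*-8 = -192
|u| = 19.105, |v| = 21.5407
cos(angle) = -0.4665
angle = 117.8104 degrees

117.8104 degrees


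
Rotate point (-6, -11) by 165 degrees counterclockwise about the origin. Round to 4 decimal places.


x' = -6*cos(165) - -11*sin(165) = 8.6426
y' = -6*sin(165) + -11*cos(165) = 9.0723

(8.6426, 9.0723)


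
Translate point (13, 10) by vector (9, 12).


Translation: (x+dx, y+dy) = (13+9, 10+12) = (22, 22)

(22, 22)


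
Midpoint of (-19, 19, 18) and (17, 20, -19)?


Midpoint = ((-19+17)/2, (19+20)/2, (18+-19)/2) = (-1, 19.5, -0.5)

(-1, 19.5, -0.5)


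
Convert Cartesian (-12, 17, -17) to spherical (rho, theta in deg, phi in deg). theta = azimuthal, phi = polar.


rho = sqrt((-12)^2 + 17^2 + (-17)^2) = 26.8701
theta = atan2(17, -12) = 125.2176 deg
phi = acos(-17/26.8701) = 129.2477 deg

rho = 26.8701, theta = 125.2176 deg, phi = 129.2477 deg


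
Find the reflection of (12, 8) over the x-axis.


Reflection across x-axis: (x, y) -> (x, -y)
(12, 8) -> (12, -8)

(12, -8)


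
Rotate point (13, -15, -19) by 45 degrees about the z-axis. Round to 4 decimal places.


x' = 13*cos(45) - -15*sin(45) = 19.799
y' = 13*sin(45) + -15*cos(45) = -1.4142
z' = -19

(19.799, -1.4142, -19)


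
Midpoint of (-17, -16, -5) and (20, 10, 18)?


Midpoint = ((-17+20)/2, (-16+10)/2, (-5+18)/2) = (1.5, -3, 6.5)

(1.5, -3, 6.5)


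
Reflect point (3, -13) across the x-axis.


Reflection across x-axis: (x, y) -> (x, -y)
(3, -13) -> (3, 13)

(3, 13)


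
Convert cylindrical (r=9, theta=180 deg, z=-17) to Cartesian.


x = 9 * cos(180) = -9
y = 9 * sin(180) = 0
z = -17

(-9, 0, -17)


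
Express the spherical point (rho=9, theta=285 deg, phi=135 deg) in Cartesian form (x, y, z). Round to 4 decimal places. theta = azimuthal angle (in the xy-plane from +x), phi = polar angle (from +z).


x = 9 * sin(135) * cos(285) = 1.6471
y = 9 * sin(135) * sin(285) = -6.1471
z = 9 * cos(135) = -6.364

(1.6471, -6.1471, -6.364)


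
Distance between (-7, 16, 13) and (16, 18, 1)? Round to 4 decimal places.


d = sqrt((16--7)^2 + (18-16)^2 + (1-13)^2) = 26.0192

26.0192


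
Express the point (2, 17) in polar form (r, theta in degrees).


r = sqrt(2^2 + 17^2) = 17.1172
theta = atan2(17, 2) = 83.2902 degrees

r = 17.1172, theta = 83.2902 degrees


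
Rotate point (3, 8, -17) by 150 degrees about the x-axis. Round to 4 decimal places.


x' = 3
y' = 8*cos(150) - -17*sin(150) = 1.5718
z' = 8*sin(150) + -17*cos(150) = 18.7224

(3, 1.5718, 18.7224)


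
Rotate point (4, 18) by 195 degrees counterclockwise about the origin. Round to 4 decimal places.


x' = 4*cos(195) - 18*sin(195) = 0.795
y' = 4*sin(195) + 18*cos(195) = -18.4219

(0.795, -18.4219)


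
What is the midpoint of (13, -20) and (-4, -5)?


Midpoint = ((13+-4)/2, (-20+-5)/2) = (4.5, -12.5)

(4.5, -12.5)


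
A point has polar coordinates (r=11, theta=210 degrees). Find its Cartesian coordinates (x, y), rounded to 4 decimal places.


x = 11 * cos(210) = -9.5263
y = 11 * sin(210) = -5.5

(-9.5263, -5.5)


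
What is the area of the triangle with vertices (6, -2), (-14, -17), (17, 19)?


Area = |x1(y2-y3) + x2(y3-y1) + x3(y1-y2)| / 2
= |6*(-17-19) + -14*(19--2) + 17*(-2--17)| / 2
= 127.5

127.5


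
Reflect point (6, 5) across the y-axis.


Reflection across y-axis: (x, y) -> (-x, y)
(6, 5) -> (-6, 5)

(-6, 5)


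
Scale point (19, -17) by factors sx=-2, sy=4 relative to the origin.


Scaling: (x*sx, y*sy) = (19*-2, -17*4) = (-38, -68)

(-38, -68)


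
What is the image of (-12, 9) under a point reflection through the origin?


Reflection through origin: (x, y) -> (-x, -y)
(-12, 9) -> (12, -9)

(12, -9)


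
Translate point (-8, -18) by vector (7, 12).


Translation: (x+dx, y+dy) = (-8+7, -18+12) = (-1, -6)

(-1, -6)


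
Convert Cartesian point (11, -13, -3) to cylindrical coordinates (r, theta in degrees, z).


r = sqrt(11^2 + (-13)^2) = 17.0294
theta = atan2(-13, 11) = 310.2364 deg
z = -3

r = 17.0294, theta = 310.2364 deg, z = -3


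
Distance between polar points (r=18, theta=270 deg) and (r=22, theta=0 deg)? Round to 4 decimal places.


d = sqrt(r1^2 + r2^2 - 2*r1*r2*cos(t2-t1))
d = sqrt(18^2 + 22^2 - 2*18*22*cos(0-270)) = 28.4253

28.4253


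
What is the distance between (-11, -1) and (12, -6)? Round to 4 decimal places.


d = sqrt((12--11)^2 + (-6--1)^2) = 23.5372

23.5372


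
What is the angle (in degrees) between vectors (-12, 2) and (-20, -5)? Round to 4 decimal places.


dot = -12*-20 + 2*-5 = 230
|u| = 12.1655, |v| = 20.6155
cos(angle) = 0.9171
angle = 23.4986 degrees

23.4986 degrees


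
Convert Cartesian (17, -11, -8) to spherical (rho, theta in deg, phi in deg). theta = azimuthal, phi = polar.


rho = sqrt(17^2 + (-11)^2 + (-8)^2) = 21.7715
theta = atan2(-11, 17) = 327.0948 deg
phi = acos(-8/21.7715) = 111.5586 deg

rho = 21.7715, theta = 327.0948 deg, phi = 111.5586 deg


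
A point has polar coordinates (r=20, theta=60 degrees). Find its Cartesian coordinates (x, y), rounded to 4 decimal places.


x = 20 * cos(60) = 10
y = 20 * sin(60) = 17.3205

(10, 17.3205)


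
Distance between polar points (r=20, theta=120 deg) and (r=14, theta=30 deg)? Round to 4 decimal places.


d = sqrt(r1^2 + r2^2 - 2*r1*r2*cos(t2-t1))
d = sqrt(20^2 + 14^2 - 2*20*14*cos(30-120)) = 24.4131

24.4131


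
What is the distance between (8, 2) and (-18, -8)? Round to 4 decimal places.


d = sqrt((-18-8)^2 + (-8-2)^2) = 27.8568

27.8568


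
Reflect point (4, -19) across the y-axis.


Reflection across y-axis: (x, y) -> (-x, y)
(4, -19) -> (-4, -19)

(-4, -19)


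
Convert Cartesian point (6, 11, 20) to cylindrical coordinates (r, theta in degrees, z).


r = sqrt(6^2 + 11^2) = 12.53
theta = atan2(11, 6) = 61.3895 deg
z = 20

r = 12.53, theta = 61.3895 deg, z = 20


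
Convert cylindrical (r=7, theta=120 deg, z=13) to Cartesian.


x = 7 * cos(120) = -3.5
y = 7 * sin(120) = 6.0622
z = 13

(-3.5, 6.0622, 13)


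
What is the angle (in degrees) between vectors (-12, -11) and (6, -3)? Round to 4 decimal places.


dot = -12*6 + -11*-3 = -39
|u| = 16.2788, |v| = 6.7082
cos(angle) = -0.3571
angle = 110.9245 degrees

110.9245 degrees


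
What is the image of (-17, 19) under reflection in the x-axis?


Reflection across x-axis: (x, y) -> (x, -y)
(-17, 19) -> (-17, -19)

(-17, -19)


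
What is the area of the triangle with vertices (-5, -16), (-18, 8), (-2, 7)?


Area = |x1(y2-y3) + x2(y3-y1) + x3(y1-y2)| / 2
= |-5*(8-7) + -18*(7--16) + -2*(-16-8)| / 2
= 185.5

185.5


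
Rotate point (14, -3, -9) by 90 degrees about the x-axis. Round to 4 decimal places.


x' = 14
y' = -3*cos(90) - -9*sin(90) = 9
z' = -3*sin(90) + -9*cos(90) = -3

(14, 9, -3)


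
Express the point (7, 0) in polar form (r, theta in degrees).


r = sqrt(7^2 + 0^2) = 7
theta = atan2(0, 7) = 0 degrees

r = 7, theta = 0 degrees


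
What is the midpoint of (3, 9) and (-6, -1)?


Midpoint = ((3+-6)/2, (9+-1)/2) = (-1.5, 4)

(-1.5, 4)


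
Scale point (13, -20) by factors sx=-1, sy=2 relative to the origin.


Scaling: (x*sx, y*sy) = (13*-1, -20*2) = (-13, -40)

(-13, -40)


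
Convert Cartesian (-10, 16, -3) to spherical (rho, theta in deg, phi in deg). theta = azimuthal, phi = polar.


rho = sqrt((-10)^2 + 16^2 + (-3)^2) = 19.105
theta = atan2(16, -10) = 122.0054 deg
phi = acos(-3/19.105) = 99.0344 deg

rho = 19.105, theta = 122.0054 deg, phi = 99.0344 deg


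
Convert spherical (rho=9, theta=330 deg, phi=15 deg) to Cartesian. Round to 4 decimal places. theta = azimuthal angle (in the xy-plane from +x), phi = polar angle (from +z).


x = 9 * sin(15) * cos(330) = 2.0173
y = 9 * sin(15) * sin(330) = -1.1647
z = 9 * cos(15) = 8.6933

(2.0173, -1.1647, 8.6933)


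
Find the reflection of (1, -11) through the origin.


Reflection through origin: (x, y) -> (-x, -y)
(1, -11) -> (-1, 11)

(-1, 11)


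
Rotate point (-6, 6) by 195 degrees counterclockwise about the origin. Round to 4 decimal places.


x' = -6*cos(195) - 6*sin(195) = 7.3485
y' = -6*sin(195) + 6*cos(195) = -4.2426

(7.3485, -4.2426)


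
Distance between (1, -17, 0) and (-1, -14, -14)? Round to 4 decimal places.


d = sqrt((-1-1)^2 + (-14--17)^2 + (-14-0)^2) = 14.4568

14.4568


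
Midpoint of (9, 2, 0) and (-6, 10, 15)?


Midpoint = ((9+-6)/2, (2+10)/2, (0+15)/2) = (1.5, 6, 7.5)

(1.5, 6, 7.5)


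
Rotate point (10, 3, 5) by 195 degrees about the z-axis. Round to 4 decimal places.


x' = 10*cos(195) - 3*sin(195) = -8.8828
y' = 10*sin(195) + 3*cos(195) = -5.486
z' = 5

(-8.8828, -5.486, 5)


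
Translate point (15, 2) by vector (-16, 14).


Translation: (x+dx, y+dy) = (15+-16, 2+14) = (-1, 16)

(-1, 16)


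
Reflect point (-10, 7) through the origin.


Reflection through origin: (x, y) -> (-x, -y)
(-10, 7) -> (10, -7)

(10, -7)


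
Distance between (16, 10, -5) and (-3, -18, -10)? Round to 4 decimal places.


d = sqrt((-3-16)^2 + (-18-10)^2 + (-10--5)^2) = 34.2053

34.2053


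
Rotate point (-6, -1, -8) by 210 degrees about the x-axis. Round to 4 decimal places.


x' = -6
y' = -1*cos(210) - -8*sin(210) = -3.134
z' = -1*sin(210) + -8*cos(210) = 7.4282

(-6, -3.134, 7.4282)


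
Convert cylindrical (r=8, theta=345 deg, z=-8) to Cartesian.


x = 8 * cos(345) = 7.7274
y = 8 * sin(345) = -2.0706
z = -8

(7.7274, -2.0706, -8)


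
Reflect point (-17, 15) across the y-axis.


Reflection across y-axis: (x, y) -> (-x, y)
(-17, 15) -> (17, 15)

(17, 15)


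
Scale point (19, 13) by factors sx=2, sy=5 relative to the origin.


Scaling: (x*sx, y*sy) = (19*2, 13*5) = (38, 65)

(38, 65)


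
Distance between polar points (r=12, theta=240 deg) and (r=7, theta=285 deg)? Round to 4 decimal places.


d = sqrt(r1^2 + r2^2 - 2*r1*r2*cos(t2-t1))
d = sqrt(12^2 + 7^2 - 2*12*7*cos(285-240)) = 8.6143

8.6143


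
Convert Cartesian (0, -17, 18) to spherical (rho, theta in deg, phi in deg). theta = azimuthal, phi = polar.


rho = sqrt(0^2 + (-17)^2 + 18^2) = 24.7588
theta = atan2(-17, 0) = 270 deg
phi = acos(18/24.7588) = 43.3634 deg

rho = 24.7588, theta = 270 deg, phi = 43.3634 deg


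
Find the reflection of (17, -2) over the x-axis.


Reflection across x-axis: (x, y) -> (x, -y)
(17, -2) -> (17, 2)

(17, 2)


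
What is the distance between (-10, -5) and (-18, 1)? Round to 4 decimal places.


d = sqrt((-18--10)^2 + (1--5)^2) = 10

10


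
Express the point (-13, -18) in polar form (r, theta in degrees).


r = sqrt((-13)^2 + (-18)^2) = 22.2036
theta = atan2(-18, -13) = 234.1623 degrees

r = 22.2036, theta = 234.1623 degrees


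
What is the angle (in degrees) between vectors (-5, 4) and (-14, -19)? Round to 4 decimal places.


dot = -5*-14 + 4*-19 = -6
|u| = 6.4031, |v| = 23.6008
cos(angle) = -0.0397
angle = 92.2755 degrees

92.2755 degrees


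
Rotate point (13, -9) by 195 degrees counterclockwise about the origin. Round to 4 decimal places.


x' = 13*cos(195) - -9*sin(195) = -14.8864
y' = 13*sin(195) + -9*cos(195) = 5.3287

(-14.8864, 5.3287)


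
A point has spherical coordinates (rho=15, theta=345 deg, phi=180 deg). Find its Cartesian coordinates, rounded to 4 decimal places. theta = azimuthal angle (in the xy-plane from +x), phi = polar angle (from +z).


x = 15 * sin(180) * cos(345) = 0
y = 15 * sin(180) * sin(345) = 0
z = 15 * cos(180) = -15

(0, 0, -15)


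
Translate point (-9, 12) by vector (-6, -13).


Translation: (x+dx, y+dy) = (-9+-6, 12+-13) = (-15, -1)

(-15, -1)


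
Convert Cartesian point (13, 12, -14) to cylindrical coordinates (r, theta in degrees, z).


r = sqrt(13^2 + 12^2) = 17.6918
theta = atan2(12, 13) = 42.7094 deg
z = -14

r = 17.6918, theta = 42.7094 deg, z = -14


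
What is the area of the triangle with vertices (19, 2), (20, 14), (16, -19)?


Area = |x1(y2-y3) + x2(y3-y1) + x3(y1-y2)| / 2
= |19*(14--19) + 20*(-19-2) + 16*(2-14)| / 2
= 7.5

7.5


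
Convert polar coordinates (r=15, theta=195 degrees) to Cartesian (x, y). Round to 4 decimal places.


x = 15 * cos(195) = -14.4889
y = 15 * sin(195) = -3.8823

(-14.4889, -3.8823)


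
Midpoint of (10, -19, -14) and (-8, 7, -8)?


Midpoint = ((10+-8)/2, (-19+7)/2, (-14+-8)/2) = (1, -6, -11)

(1, -6, -11)


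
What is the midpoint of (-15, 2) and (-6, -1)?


Midpoint = ((-15+-6)/2, (2+-1)/2) = (-10.5, 0.5)

(-10.5, 0.5)


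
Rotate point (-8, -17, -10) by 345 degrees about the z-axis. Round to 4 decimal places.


x' = -8*cos(345) - -17*sin(345) = -12.1273
y' = -8*sin(345) + -17*cos(345) = -14.3502
z' = -10

(-12.1273, -14.3502, -10)


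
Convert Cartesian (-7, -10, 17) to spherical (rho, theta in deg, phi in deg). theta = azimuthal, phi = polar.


rho = sqrt((-7)^2 + (-10)^2 + 17^2) = 20.9284
theta = atan2(-10, -7) = 235.008 deg
phi = acos(17/20.9284) = 35.6796 deg

rho = 20.9284, theta = 235.008 deg, phi = 35.6796 deg


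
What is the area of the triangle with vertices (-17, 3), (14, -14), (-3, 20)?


Area = |x1(y2-y3) + x2(y3-y1) + x3(y1-y2)| / 2
= |-17*(-14-20) + 14*(20-3) + -3*(3--14)| / 2
= 382.5

382.5


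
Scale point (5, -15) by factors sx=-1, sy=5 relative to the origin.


Scaling: (x*sx, y*sy) = (5*-1, -15*5) = (-5, -75)

(-5, -75)


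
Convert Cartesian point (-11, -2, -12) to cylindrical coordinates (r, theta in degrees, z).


r = sqrt((-11)^2 + (-2)^2) = 11.1803
theta = atan2(-2, -11) = 190.3048 deg
z = -12

r = 11.1803, theta = 190.3048 deg, z = -12


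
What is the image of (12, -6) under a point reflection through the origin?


Reflection through origin: (x, y) -> (-x, -y)
(12, -6) -> (-12, 6)

(-12, 6)


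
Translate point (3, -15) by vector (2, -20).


Translation: (x+dx, y+dy) = (3+2, -15+-20) = (5, -35)

(5, -35)


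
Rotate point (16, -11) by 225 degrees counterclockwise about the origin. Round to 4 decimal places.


x' = 16*cos(225) - -11*sin(225) = -19.0919
y' = 16*sin(225) + -11*cos(225) = -3.5355

(-19.0919, -3.5355)


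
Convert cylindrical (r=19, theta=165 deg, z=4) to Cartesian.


x = 19 * cos(165) = -18.3526
y = 19 * sin(165) = 4.9176
z = 4

(-18.3526, 4.9176, 4)


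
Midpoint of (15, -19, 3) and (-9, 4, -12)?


Midpoint = ((15+-9)/2, (-19+4)/2, (3+-12)/2) = (3, -7.5, -4.5)

(3, -7.5, -4.5)


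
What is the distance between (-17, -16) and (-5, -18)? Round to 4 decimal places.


d = sqrt((-5--17)^2 + (-18--16)^2) = 12.1655

12.1655


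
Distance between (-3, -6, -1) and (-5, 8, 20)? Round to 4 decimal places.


d = sqrt((-5--3)^2 + (8--6)^2 + (20--1)^2) = 25.318

25.318


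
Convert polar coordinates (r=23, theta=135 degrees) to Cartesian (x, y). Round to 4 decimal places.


x = 23 * cos(135) = -16.2635
y = 23 * sin(135) = 16.2635

(-16.2635, 16.2635)


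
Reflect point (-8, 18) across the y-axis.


Reflection across y-axis: (x, y) -> (-x, y)
(-8, 18) -> (8, 18)

(8, 18)


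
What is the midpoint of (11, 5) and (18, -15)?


Midpoint = ((11+18)/2, (5+-15)/2) = (14.5, -5)

(14.5, -5)


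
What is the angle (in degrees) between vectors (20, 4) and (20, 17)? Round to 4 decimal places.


dot = 20*20 + 4*17 = 468
|u| = 20.3961, |v| = 26.2488
cos(angle) = 0.8742
angle = 29.0546 degrees

29.0546 degrees


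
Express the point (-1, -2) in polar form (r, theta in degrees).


r = sqrt((-1)^2 + (-2)^2) = 2.2361
theta = atan2(-2, -1) = 243.4349 degrees

r = 2.2361, theta = 243.4349 degrees


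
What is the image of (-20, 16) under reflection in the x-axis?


Reflection across x-axis: (x, y) -> (x, -y)
(-20, 16) -> (-20, -16)

(-20, -16)


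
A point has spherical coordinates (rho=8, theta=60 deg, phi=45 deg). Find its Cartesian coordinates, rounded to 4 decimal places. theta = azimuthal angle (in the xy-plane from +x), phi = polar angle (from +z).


x = 8 * sin(45) * cos(60) = 2.8284
y = 8 * sin(45) * sin(60) = 4.899
z = 8 * cos(45) = 5.6569

(2.8284, 4.899, 5.6569)


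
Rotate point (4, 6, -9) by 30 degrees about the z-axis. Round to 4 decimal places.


x' = 4*cos(30) - 6*sin(30) = 0.4641
y' = 4*sin(30) + 6*cos(30) = 7.1962
z' = -9

(0.4641, 7.1962, -9)


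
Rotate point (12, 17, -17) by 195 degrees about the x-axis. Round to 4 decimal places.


x' = 12
y' = 17*cos(195) - -17*sin(195) = -20.8207
z' = 17*sin(195) + -17*cos(195) = 12.0208

(12, -20.8207, 12.0208)


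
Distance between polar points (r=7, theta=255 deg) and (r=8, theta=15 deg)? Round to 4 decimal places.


d = sqrt(r1^2 + r2^2 - 2*r1*r2*cos(t2-t1))
d = sqrt(7^2 + 8^2 - 2*7*8*cos(15-255)) = 13

13


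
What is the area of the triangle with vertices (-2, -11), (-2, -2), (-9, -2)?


Area = |x1(y2-y3) + x2(y3-y1) + x3(y1-y2)| / 2
= |-2*(-2--2) + -2*(-2--11) + -9*(-11--2)| / 2
= 31.5

31.5


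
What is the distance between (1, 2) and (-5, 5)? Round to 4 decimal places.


d = sqrt((-5-1)^2 + (5-2)^2) = 6.7082

6.7082


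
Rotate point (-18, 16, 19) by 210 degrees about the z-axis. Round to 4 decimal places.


x' = -18*cos(210) - 16*sin(210) = 23.5885
y' = -18*sin(210) + 16*cos(210) = -4.8564
z' = 19

(23.5885, -4.8564, 19)


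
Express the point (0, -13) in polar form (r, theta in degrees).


r = sqrt(0^2 + (-13)^2) = 13
theta = atan2(-13, 0) = 270 degrees

r = 13, theta = 270 degrees


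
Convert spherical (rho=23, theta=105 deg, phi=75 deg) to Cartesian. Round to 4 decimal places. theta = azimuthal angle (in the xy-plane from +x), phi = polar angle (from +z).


x = 23 * sin(75) * cos(105) = -5.75
y = 23 * sin(75) * sin(105) = 21.4593
z = 23 * cos(75) = 5.9528

(-5.75, 21.4593, 5.9528)


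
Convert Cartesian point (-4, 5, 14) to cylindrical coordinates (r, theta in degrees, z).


r = sqrt((-4)^2 + 5^2) = 6.4031
theta = atan2(5, -4) = 128.6598 deg
z = 14

r = 6.4031, theta = 128.6598 deg, z = 14


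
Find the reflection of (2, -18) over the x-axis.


Reflection across x-axis: (x, y) -> (x, -y)
(2, -18) -> (2, 18)

(2, 18)


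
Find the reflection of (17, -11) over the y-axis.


Reflection across y-axis: (x, y) -> (-x, y)
(17, -11) -> (-17, -11)

(-17, -11)


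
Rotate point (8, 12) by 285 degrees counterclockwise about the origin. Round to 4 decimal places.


x' = 8*cos(285) - 12*sin(285) = 13.6617
y' = 8*sin(285) + 12*cos(285) = -4.6216

(13.6617, -4.6216)


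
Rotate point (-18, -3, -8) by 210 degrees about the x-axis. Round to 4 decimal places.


x' = -18
y' = -3*cos(210) - -8*sin(210) = -1.4019
z' = -3*sin(210) + -8*cos(210) = 8.4282

(-18, -1.4019, 8.4282)


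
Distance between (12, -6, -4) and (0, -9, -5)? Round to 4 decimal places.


d = sqrt((0-12)^2 + (-9--6)^2 + (-5--4)^2) = 12.4097

12.4097


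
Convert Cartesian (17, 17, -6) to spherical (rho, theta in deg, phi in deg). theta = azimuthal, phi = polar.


rho = sqrt(17^2 + 17^2 + (-6)^2) = 24.779
theta = atan2(17, 17) = 45 deg
phi = acos(-6/24.779) = 104.0129 deg

rho = 24.779, theta = 45 deg, phi = 104.0129 deg


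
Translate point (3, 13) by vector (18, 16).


Translation: (x+dx, y+dy) = (3+18, 13+16) = (21, 29)

(21, 29)


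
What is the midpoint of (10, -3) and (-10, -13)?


Midpoint = ((10+-10)/2, (-3+-13)/2) = (0, -8)

(0, -8)


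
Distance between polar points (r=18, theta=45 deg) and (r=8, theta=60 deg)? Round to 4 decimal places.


d = sqrt(r1^2 + r2^2 - 2*r1*r2*cos(t2-t1))
d = sqrt(18^2 + 8^2 - 2*18*8*cos(60-45)) = 10.4792

10.4792


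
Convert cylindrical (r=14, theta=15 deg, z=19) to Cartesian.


x = 14 * cos(15) = 13.523
y = 14 * sin(15) = 3.6235
z = 19

(13.523, 3.6235, 19)


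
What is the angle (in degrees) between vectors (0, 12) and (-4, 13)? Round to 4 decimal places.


dot = 0*-4 + 12*13 = 156
|u| = 12, |v| = 13.6015
cos(angle) = 0.9558
angle = 17.1027 degrees

17.1027 degrees


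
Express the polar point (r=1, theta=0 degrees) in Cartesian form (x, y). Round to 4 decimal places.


x = 1 * cos(0) = 1
y = 1 * sin(0) = 0

(1, 0)


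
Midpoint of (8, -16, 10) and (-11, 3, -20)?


Midpoint = ((8+-11)/2, (-16+3)/2, (10+-20)/2) = (-1.5, -6.5, -5)

(-1.5, -6.5, -5)


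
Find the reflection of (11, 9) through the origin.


Reflection through origin: (x, y) -> (-x, -y)
(11, 9) -> (-11, -9)

(-11, -9)


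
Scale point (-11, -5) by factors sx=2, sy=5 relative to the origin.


Scaling: (x*sx, y*sy) = (-11*2, -5*5) = (-22, -25)

(-22, -25)


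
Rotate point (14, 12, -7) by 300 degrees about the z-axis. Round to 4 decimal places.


x' = 14*cos(300) - 12*sin(300) = 17.3923
y' = 14*sin(300) + 12*cos(300) = -6.1244
z' = -7

(17.3923, -6.1244, -7)


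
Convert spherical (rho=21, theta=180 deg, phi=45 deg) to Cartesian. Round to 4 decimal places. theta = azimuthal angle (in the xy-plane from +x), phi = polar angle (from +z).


x = 21 * sin(45) * cos(180) = -14.8492
y = 21 * sin(45) * sin(180) = 0
z = 21 * cos(45) = 14.8492

(-14.8492, 0, 14.8492)


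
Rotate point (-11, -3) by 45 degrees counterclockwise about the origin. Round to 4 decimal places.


x' = -11*cos(45) - -3*sin(45) = -5.6569
y' = -11*sin(45) + -3*cos(45) = -9.8995

(-5.6569, -9.8995)


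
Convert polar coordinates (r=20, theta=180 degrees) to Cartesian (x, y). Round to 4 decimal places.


x = 20 * cos(180) = -20
y = 20 * sin(180) = 0

(-20, 0)


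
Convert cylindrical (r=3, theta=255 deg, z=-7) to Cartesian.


x = 3 * cos(255) = -0.7765
y = 3 * sin(255) = -2.8978
z = -7

(-0.7765, -2.8978, -7)


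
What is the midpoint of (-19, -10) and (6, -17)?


Midpoint = ((-19+6)/2, (-10+-17)/2) = (-6.5, -13.5)

(-6.5, -13.5)


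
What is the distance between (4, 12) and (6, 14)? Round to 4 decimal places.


d = sqrt((6-4)^2 + (14-12)^2) = 2.8284

2.8284


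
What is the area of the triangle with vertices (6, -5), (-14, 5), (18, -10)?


Area = |x1(y2-y3) + x2(y3-y1) + x3(y1-y2)| / 2
= |6*(5--10) + -14*(-10--5) + 18*(-5-5)| / 2
= 10

10


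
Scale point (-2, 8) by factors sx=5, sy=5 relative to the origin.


Scaling: (x*sx, y*sy) = (-2*5, 8*5) = (-10, 40)

(-10, 40)


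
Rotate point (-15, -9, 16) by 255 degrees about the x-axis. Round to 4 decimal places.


x' = -15
y' = -9*cos(255) - 16*sin(255) = 17.7842
z' = -9*sin(255) + 16*cos(255) = 4.5522

(-15, 17.7842, 4.5522)


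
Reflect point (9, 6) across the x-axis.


Reflection across x-axis: (x, y) -> (x, -y)
(9, 6) -> (9, -6)

(9, -6)


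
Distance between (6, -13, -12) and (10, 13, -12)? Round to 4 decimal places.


d = sqrt((10-6)^2 + (13--13)^2 + (-12--12)^2) = 26.3059

26.3059


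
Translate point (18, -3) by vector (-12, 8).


Translation: (x+dx, y+dy) = (18+-12, -3+8) = (6, 5)

(6, 5)


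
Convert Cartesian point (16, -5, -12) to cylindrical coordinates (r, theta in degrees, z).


r = sqrt(16^2 + (-5)^2) = 16.7631
theta = atan2(-5, 16) = 342.646 deg
z = -12

r = 16.7631, theta = 342.646 deg, z = -12


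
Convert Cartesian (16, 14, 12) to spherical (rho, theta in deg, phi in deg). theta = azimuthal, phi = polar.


rho = sqrt(16^2 + 14^2 + 12^2) = 24.4131
theta = atan2(14, 16) = 41.1859 deg
phi = acos(12/24.4131) = 60.5582 deg

rho = 24.4131, theta = 41.1859 deg, phi = 60.5582 deg


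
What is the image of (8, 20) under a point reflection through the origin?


Reflection through origin: (x, y) -> (-x, -y)
(8, 20) -> (-8, -20)

(-8, -20)


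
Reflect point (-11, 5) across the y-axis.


Reflection across y-axis: (x, y) -> (-x, y)
(-11, 5) -> (11, 5)

(11, 5)


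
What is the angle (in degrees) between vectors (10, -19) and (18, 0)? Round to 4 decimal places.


dot = 10*18 + -19*0 = 180
|u| = 21.4709, |v| = 18
cos(angle) = 0.4657
angle = 62.2415 degrees

62.2415 degrees


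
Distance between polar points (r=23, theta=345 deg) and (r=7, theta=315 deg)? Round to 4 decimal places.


d = sqrt(r1^2 + r2^2 - 2*r1*r2*cos(t2-t1))
d = sqrt(23^2 + 7^2 - 2*23*7*cos(315-345)) = 17.2957

17.2957


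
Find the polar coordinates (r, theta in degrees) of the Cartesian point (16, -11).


r = sqrt(16^2 + (-11)^2) = 19.4165
theta = atan2(-11, 16) = 325.4915 degrees

r = 19.4165, theta = 325.4915 degrees


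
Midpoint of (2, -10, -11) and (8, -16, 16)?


Midpoint = ((2+8)/2, (-10+-16)/2, (-11+16)/2) = (5, -13, 2.5)

(5, -13, 2.5)


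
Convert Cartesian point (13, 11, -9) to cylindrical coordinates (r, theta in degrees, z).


r = sqrt(13^2 + 11^2) = 17.0294
theta = atan2(11, 13) = 40.2364 deg
z = -9

r = 17.0294, theta = 40.2364 deg, z = -9


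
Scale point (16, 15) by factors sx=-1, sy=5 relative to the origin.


Scaling: (x*sx, y*sy) = (16*-1, 15*5) = (-16, 75)

(-16, 75)


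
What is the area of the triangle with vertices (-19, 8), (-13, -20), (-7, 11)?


Area = |x1(y2-y3) + x2(y3-y1) + x3(y1-y2)| / 2
= |-19*(-20-11) + -13*(11-8) + -7*(8--20)| / 2
= 177

177


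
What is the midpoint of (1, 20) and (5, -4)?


Midpoint = ((1+5)/2, (20+-4)/2) = (3, 8)

(3, 8)


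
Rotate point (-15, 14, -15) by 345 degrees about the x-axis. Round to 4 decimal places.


x' = -15
y' = 14*cos(345) - -15*sin(345) = 9.6407
z' = 14*sin(345) + -15*cos(345) = -18.1124

(-15, 9.6407, -18.1124)


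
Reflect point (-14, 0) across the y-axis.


Reflection across y-axis: (x, y) -> (-x, y)
(-14, 0) -> (14, 0)

(14, 0)


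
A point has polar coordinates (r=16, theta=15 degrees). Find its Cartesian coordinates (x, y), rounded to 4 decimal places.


x = 16 * cos(15) = 15.4548
y = 16 * sin(15) = 4.1411

(15.4548, 4.1411)


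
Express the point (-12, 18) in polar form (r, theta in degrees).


r = sqrt((-12)^2 + 18^2) = 21.6333
theta = atan2(18, -12) = 123.6901 degrees

r = 21.6333, theta = 123.6901 degrees


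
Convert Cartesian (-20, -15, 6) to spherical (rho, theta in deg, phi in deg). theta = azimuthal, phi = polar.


rho = sqrt((-20)^2 + (-15)^2 + 6^2) = 25.7099
theta = atan2(-15, -20) = 216.8699 deg
phi = acos(6/25.7099) = 76.5043 deg

rho = 25.7099, theta = 216.8699 deg, phi = 76.5043 deg


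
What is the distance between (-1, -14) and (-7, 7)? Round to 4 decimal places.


d = sqrt((-7--1)^2 + (7--14)^2) = 21.8403

21.8403


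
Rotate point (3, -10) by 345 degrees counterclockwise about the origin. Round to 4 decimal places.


x' = 3*cos(345) - -10*sin(345) = 0.3096
y' = 3*sin(345) + -10*cos(345) = -10.4357

(0.3096, -10.4357)


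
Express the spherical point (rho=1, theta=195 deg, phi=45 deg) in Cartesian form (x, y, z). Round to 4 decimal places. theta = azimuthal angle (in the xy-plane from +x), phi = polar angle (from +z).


x = 1 * sin(45) * cos(195) = -0.683
y = 1 * sin(45) * sin(195) = -0.183
z = 1 * cos(45) = 0.7071

(-0.683, -0.183, 0.7071)


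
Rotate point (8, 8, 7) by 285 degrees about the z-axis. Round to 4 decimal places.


x' = 8*cos(285) - 8*sin(285) = 9.798
y' = 8*sin(285) + 8*cos(285) = -5.6569
z' = 7

(9.798, -5.6569, 7)


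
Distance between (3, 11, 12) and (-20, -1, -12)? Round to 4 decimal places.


d = sqrt((-20-3)^2 + (-1-11)^2 + (-12-12)^2) = 35.3412

35.3412


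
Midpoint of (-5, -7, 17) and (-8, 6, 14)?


Midpoint = ((-5+-8)/2, (-7+6)/2, (17+14)/2) = (-6.5, -0.5, 15.5)

(-6.5, -0.5, 15.5)


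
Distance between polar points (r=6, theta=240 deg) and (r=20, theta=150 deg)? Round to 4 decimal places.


d = sqrt(r1^2 + r2^2 - 2*r1*r2*cos(t2-t1))
d = sqrt(6^2 + 20^2 - 2*6*20*cos(150-240)) = 20.8806

20.8806


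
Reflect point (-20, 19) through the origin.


Reflection through origin: (x, y) -> (-x, -y)
(-20, 19) -> (20, -19)

(20, -19)


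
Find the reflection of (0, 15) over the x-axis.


Reflection across x-axis: (x, y) -> (x, -y)
(0, 15) -> (0, -15)

(0, -15)


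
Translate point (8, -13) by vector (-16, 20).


Translation: (x+dx, y+dy) = (8+-16, -13+20) = (-8, 7)

(-8, 7)


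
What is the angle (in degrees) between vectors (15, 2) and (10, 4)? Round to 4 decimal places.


dot = 15*10 + 2*4 = 158
|u| = 15.1327, |v| = 10.7703
cos(angle) = 0.9694
angle = 14.2068 degrees

14.2068 degrees


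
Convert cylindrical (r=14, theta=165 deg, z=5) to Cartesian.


x = 14 * cos(165) = -13.523
y = 14 * sin(165) = 3.6235
z = 5

(-13.523, 3.6235, 5)


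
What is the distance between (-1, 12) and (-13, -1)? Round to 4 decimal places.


d = sqrt((-13--1)^2 + (-1-12)^2) = 17.6918

17.6918


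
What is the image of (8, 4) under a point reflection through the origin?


Reflection through origin: (x, y) -> (-x, -y)
(8, 4) -> (-8, -4)

(-8, -4)


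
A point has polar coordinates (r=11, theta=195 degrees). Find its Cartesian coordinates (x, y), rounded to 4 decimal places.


x = 11 * cos(195) = -10.6252
y = 11 * sin(195) = -2.847

(-10.6252, -2.847)


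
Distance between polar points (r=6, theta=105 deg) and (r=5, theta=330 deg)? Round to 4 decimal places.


d = sqrt(r1^2 + r2^2 - 2*r1*r2*cos(t2-t1))
d = sqrt(6^2 + 5^2 - 2*6*5*cos(330-105)) = 10.1699

10.1699


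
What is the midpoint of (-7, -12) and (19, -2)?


Midpoint = ((-7+19)/2, (-12+-2)/2) = (6, -7)

(6, -7)


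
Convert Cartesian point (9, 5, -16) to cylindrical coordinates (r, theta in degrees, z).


r = sqrt(9^2 + 5^2) = 10.2956
theta = atan2(5, 9) = 29.0546 deg
z = -16

r = 10.2956, theta = 29.0546 deg, z = -16


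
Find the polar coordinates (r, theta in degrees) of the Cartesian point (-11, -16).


r = sqrt((-11)^2 + (-16)^2) = 19.4165
theta = atan2(-16, -11) = 235.4915 degrees

r = 19.4165, theta = 235.4915 degrees


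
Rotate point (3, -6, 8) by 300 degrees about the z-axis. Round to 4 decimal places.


x' = 3*cos(300) - -6*sin(300) = -3.6962
y' = 3*sin(300) + -6*cos(300) = -5.5981
z' = 8

(-3.6962, -5.5981, 8)


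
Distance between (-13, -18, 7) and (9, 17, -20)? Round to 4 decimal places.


d = sqrt((9--13)^2 + (17--18)^2 + (-20-7)^2) = 49.3761

49.3761


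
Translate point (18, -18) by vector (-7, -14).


Translation: (x+dx, y+dy) = (18+-7, -18+-14) = (11, -32)

(11, -32)


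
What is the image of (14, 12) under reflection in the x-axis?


Reflection across x-axis: (x, y) -> (x, -y)
(14, 12) -> (14, -12)

(14, -12)


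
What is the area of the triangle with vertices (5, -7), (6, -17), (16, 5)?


Area = |x1(y2-y3) + x2(y3-y1) + x3(y1-y2)| / 2
= |5*(-17-5) + 6*(5--7) + 16*(-7--17)| / 2
= 61

61


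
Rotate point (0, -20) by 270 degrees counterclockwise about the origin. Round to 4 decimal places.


x' = 0*cos(270) - -20*sin(270) = -20
y' = 0*sin(270) + -20*cos(270) = 0

(-20, 0)


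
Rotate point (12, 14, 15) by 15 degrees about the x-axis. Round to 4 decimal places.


x' = 12
y' = 14*cos(15) - 15*sin(15) = 9.6407
z' = 14*sin(15) + 15*cos(15) = 18.1124

(12, 9.6407, 18.1124)


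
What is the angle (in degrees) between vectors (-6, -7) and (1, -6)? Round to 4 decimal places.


dot = -6*1 + -7*-6 = 36
|u| = 9.2195, |v| = 6.0828
cos(angle) = 0.6419
angle = 50.0636 degrees

50.0636 degrees


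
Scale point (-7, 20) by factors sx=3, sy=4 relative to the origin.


Scaling: (x*sx, y*sy) = (-7*3, 20*4) = (-21, 80)

(-21, 80)


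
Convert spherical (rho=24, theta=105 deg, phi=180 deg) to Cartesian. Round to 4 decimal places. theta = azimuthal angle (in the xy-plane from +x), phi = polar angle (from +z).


x = 24 * sin(180) * cos(105) = 0
y = 24 * sin(180) * sin(105) = 0
z = 24 * cos(180) = -24

(0, 0, -24)


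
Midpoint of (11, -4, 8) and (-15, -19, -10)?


Midpoint = ((11+-15)/2, (-4+-19)/2, (8+-10)/2) = (-2, -11.5, -1)

(-2, -11.5, -1)


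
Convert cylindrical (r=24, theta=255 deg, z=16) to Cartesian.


x = 24 * cos(255) = -6.2117
y = 24 * sin(255) = -23.1822
z = 16

(-6.2117, -23.1822, 16)


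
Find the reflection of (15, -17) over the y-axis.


Reflection across y-axis: (x, y) -> (-x, y)
(15, -17) -> (-15, -17)

(-15, -17)


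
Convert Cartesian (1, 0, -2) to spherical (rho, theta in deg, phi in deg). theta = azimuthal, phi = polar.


rho = sqrt(1^2 + 0^2 + (-2)^2) = 2.2361
theta = atan2(0, 1) = 0 deg
phi = acos(-2/2.2361) = 153.4349 deg

rho = 2.2361, theta = 0 deg, phi = 153.4349 deg


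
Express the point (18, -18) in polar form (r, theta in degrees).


r = sqrt(18^2 + (-18)^2) = 25.4558
theta = atan2(-18, 18) = 315 degrees

r = 25.4558, theta = 315 degrees


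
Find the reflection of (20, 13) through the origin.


Reflection through origin: (x, y) -> (-x, -y)
(20, 13) -> (-20, -13)

(-20, -13)


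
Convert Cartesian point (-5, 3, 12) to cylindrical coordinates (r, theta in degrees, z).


r = sqrt((-5)^2 + 3^2) = 5.831
theta = atan2(3, -5) = 149.0362 deg
z = 12

r = 5.831, theta = 149.0362 deg, z = 12


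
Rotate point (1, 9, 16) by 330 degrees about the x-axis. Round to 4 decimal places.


x' = 1
y' = 9*cos(330) - 16*sin(330) = 15.7942
z' = 9*sin(330) + 16*cos(330) = 9.3564

(1, 15.7942, 9.3564)


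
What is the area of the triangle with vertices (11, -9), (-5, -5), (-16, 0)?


Area = |x1(y2-y3) + x2(y3-y1) + x3(y1-y2)| / 2
= |11*(-5-0) + -5*(0--9) + -16*(-9--5)| / 2
= 18

18


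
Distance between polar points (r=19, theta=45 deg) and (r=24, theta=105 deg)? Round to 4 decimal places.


d = sqrt(r1^2 + r2^2 - 2*r1*r2*cos(t2-t1))
d = sqrt(19^2 + 24^2 - 2*19*24*cos(105-45)) = 21.9317

21.9317


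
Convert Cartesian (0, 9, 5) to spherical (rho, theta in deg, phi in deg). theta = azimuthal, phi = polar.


rho = sqrt(0^2 + 9^2 + 5^2) = 10.2956
theta = atan2(9, 0) = 90 deg
phi = acos(5/10.2956) = 60.9454 deg

rho = 10.2956, theta = 90 deg, phi = 60.9454 deg


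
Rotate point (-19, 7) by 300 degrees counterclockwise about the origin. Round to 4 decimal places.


x' = -19*cos(300) - 7*sin(300) = -3.4378
y' = -19*sin(300) + 7*cos(300) = 19.9545

(-3.4378, 19.9545)


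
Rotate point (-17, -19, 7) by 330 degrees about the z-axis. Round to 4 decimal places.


x' = -17*cos(330) - -19*sin(330) = -24.2224
y' = -17*sin(330) + -19*cos(330) = -7.9545
z' = 7

(-24.2224, -7.9545, 7)


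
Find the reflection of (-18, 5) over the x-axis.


Reflection across x-axis: (x, y) -> (x, -y)
(-18, 5) -> (-18, -5)

(-18, -5)


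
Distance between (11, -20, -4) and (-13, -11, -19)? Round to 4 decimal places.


d = sqrt((-13-11)^2 + (-11--20)^2 + (-19--4)^2) = 29.6985

29.6985


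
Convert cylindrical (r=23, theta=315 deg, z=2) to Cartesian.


x = 23 * cos(315) = 16.2635
y = 23 * sin(315) = -16.2635
z = 2

(16.2635, -16.2635, 2)


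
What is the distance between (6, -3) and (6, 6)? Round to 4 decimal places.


d = sqrt((6-6)^2 + (6--3)^2) = 9

9


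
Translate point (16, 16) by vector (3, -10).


Translation: (x+dx, y+dy) = (16+3, 16+-10) = (19, 6)

(19, 6)


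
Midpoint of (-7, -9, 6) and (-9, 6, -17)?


Midpoint = ((-7+-9)/2, (-9+6)/2, (6+-17)/2) = (-8, -1.5, -5.5)

(-8, -1.5, -5.5)


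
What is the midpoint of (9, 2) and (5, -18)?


Midpoint = ((9+5)/2, (2+-18)/2) = (7, -8)

(7, -8)
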